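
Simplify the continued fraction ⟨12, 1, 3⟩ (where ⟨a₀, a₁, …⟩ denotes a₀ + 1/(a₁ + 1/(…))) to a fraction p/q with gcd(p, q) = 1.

Start with 3.
1 + 1/(3/1) = 1 + 1/3 = 4/3
12 + 1/(4/3) = 12 + 3/4 = 51/4

51/4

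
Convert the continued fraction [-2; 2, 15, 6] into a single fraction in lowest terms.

-285/188

Build up convergents one term at a time:
a_0 = -2: -2/1
a_1 = 2: -3/2
a_2 = 15: -47/31
a_3 = 6: -285/188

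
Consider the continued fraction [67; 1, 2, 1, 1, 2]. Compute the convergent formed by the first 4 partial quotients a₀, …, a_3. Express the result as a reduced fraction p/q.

271/4

a_0 = 67: 67/1
a_1 = 1: 68/1
a_2 = 2: 203/3
a_3 = 1: 271/4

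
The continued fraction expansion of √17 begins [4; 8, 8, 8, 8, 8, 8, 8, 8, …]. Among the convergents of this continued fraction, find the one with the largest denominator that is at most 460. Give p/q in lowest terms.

a_0 = 4: 4/1  (≤ bound)
a_1 = 8: 33/8  (≤ bound)
a_2 = 8: 268/65  (≤ bound)
a_3 = 8: 2177/528  (> 460, stop)

268/65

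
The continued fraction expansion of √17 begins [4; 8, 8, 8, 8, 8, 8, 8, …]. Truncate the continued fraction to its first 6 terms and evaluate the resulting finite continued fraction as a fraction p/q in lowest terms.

143649/34840

Start with 8.
8 + 1/(8/1) = 8 + 1/8 = 65/8
8 + 1/(65/8) = 8 + 8/65 = 528/65
8 + 1/(528/65) = 8 + 65/528 = 4289/528
8 + 1/(4289/528) = 8 + 528/4289 = 34840/4289
4 + 1/(34840/4289) = 4 + 4289/34840 = 143649/34840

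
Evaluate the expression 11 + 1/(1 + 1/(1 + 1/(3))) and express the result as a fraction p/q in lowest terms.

81/7

Build up convergents one term at a time:
a_0 = 11: 11/1
a_1 = 1: 12/1
a_2 = 1: 23/2
a_3 = 3: 81/7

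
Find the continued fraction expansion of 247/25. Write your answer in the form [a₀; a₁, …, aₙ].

[9; 1, 7, 3]

Repeatedly divide and take the remainder:
247 ÷ 25 → quotient 9, remainder 22
25 ÷ 22 → quotient 1, remainder 3
22 ÷ 3 → quotient 7, remainder 1
3 ÷ 1 → quotient 3, remainder 0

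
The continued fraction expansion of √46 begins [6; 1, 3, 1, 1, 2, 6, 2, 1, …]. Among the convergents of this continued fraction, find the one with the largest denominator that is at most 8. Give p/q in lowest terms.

a_0 = 6: 6/1  (≤ bound)
a_1 = 1: 7/1  (≤ bound)
a_2 = 3: 27/4  (≤ bound)
a_3 = 1: 34/5  (≤ bound)
a_4 = 1: 61/9  (> 8, stop)

34/5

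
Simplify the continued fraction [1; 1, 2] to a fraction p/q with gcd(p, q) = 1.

Work from the innermost term outward:
Start with 2.
1 + 1/(2/1) = 1 + 1/2 = 3/2
1 + 1/(3/2) = 1 + 2/3 = 5/3

5/3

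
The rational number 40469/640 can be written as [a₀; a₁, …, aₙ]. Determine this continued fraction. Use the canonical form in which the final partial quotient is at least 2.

[63; 4, 3, 2, 1, 1, 2, 3]

40469 = 63·640 + 149, so a_0 = 63
640 = 4·149 + 44, so a_1 = 4
149 = 3·44 + 17, so a_2 = 3
44 = 2·17 + 10, so a_3 = 2
17 = 1·10 + 7, so a_4 = 1
10 = 1·7 + 3, so a_5 = 1
7 = 2·3 + 1, so a_6 = 2
3 = 3·1 + 0, so a_7 = 3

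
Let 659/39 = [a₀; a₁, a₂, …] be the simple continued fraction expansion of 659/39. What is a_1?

1

Repeatedly divide and take the remainder:
659 = 16·39 + 35, so a_0 = 16
39 = 1·35 + 4, so a_1 = 1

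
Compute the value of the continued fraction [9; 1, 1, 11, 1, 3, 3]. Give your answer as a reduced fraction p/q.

3037/319

a_0 = 9: 9/1
a_1 = 1: 10/1
a_2 = 1: 19/2
a_3 = 11: 219/23
a_4 = 1: 238/25
a_5 = 3: 933/98
a_6 = 3: 3037/319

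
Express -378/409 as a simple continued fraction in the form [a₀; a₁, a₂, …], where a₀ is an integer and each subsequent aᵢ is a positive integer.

⌊-378/409⌋ = -1, remainder 31
⌊409/31⌋ = 13, remainder 6
⌊31/6⌋ = 5, remainder 1
⌊6/1⌋ = 6, remainder 0

[-1; 13, 5, 6]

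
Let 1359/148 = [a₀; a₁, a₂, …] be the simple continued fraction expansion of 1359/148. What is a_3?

Run the Euclidean algorithm, recording each quotient:
⌊1359/148⌋ = 9, remainder 27
⌊148/27⌋ = 5, remainder 13
⌊27/13⌋ = 2, remainder 1
⌊13/1⌋ = 13, remainder 0

13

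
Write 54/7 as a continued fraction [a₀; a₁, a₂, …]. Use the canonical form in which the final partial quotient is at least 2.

Apply division with remainder until the remainder is 0:
54 ÷ 7 → quotient 7, remainder 5
7 ÷ 5 → quotient 1, remainder 2
5 ÷ 2 → quotient 2, remainder 1
2 ÷ 1 → quotient 2, remainder 0

[7; 1, 2, 2]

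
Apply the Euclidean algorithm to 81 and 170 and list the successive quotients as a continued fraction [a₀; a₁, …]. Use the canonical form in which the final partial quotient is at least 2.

[0; 2, 10, 8]

Apply division with remainder until the remainder is 0:
81 = 0·170 + 81, so a_0 = 0
170 = 2·81 + 8, so a_1 = 2
81 = 10·8 + 1, so a_2 = 10
8 = 8·1 + 0, so a_3 = 8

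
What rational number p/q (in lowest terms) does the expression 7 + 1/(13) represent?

a_0 = 7: 7/1
a_1 = 13: 92/13

92/13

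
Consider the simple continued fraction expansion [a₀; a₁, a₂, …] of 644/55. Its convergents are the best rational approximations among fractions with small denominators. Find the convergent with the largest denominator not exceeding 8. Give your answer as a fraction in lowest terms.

List convergents until the denominator exceeds the bound:
a_0 = 11: 11/1  (≤ bound)
a_1 = 1: 12/1  (≤ bound)
a_2 = 2: 35/3  (≤ bound)
a_3 = 2: 82/7  (≤ bound)
a_4 = 3: 281/24  (> 8, stop)

82/7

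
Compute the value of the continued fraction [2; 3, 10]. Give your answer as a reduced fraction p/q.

a_0 = 2: 2/1
a_1 = 3: 7/3
a_2 = 10: 72/31

72/31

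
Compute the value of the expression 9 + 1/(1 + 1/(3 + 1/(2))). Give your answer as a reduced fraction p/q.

Work from the innermost term outward:
Start with 2.
3 + 1/(2/1) = 3 + 1/2 = 7/2
1 + 1/(7/2) = 1 + 2/7 = 9/7
9 + 1/(9/7) = 9 + 7/9 = 88/9

88/9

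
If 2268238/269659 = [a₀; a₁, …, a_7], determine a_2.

2

2268238 = 8·269659 + 110966, so a_0 = 8
269659 = 2·110966 + 47727, so a_1 = 2
110966 = 2·47727 + 15512, so a_2 = 2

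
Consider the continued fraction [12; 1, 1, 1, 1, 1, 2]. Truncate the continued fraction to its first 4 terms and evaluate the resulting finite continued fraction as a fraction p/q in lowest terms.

38/3

Use the convergent recurrence hₖ = aₖ·hₖ₋₁ + hₖ₋₂ (and likewise for the denominators kₖ):
a_0 = 12: 12/1
a_1 = 1: 13/1
a_2 = 1: 25/2
a_3 = 1: 38/3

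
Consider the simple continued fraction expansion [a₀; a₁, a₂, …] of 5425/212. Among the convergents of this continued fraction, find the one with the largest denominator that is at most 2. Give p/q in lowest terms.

List convergents until the denominator exceeds the bound:
a_0 = 25: 25/1  (≤ bound)
a_1 = 1: 26/1  (≤ bound)
a_2 = 1: 51/2  (≤ bound)
a_3 = 2: 128/5  (> 2, stop)

51/2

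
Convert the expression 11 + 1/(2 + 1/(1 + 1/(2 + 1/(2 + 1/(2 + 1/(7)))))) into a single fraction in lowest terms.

3877/341

Compute successive convergents:
a_0 = 11: 11/1
a_1 = 2: 23/2
a_2 = 1: 34/3
a_3 = 2: 91/8
a_4 = 2: 216/19
a_5 = 2: 523/46
a_6 = 7: 3877/341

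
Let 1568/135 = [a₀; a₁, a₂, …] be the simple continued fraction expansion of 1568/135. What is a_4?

⌊1568/135⌋ = 11, remainder 83
⌊135/83⌋ = 1, remainder 52
⌊83/52⌋ = 1, remainder 31
⌊52/31⌋ = 1, remainder 21
⌊31/21⌋ = 1, remainder 10

1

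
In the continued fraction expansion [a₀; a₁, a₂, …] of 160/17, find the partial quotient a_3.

160 ÷ 17 → quotient 9, remainder 7
17 ÷ 7 → quotient 2, remainder 3
7 ÷ 3 → quotient 2, remainder 1
3 ÷ 1 → quotient 3, remainder 0

3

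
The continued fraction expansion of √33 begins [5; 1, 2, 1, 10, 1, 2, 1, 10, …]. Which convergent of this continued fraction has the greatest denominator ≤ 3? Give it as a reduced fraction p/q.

List convergents until the denominator exceeds the bound:
a_0 = 5: 5/1  (≤ bound)
a_1 = 1: 6/1  (≤ bound)
a_2 = 2: 17/3  (≤ bound)
a_3 = 1: 23/4  (> 3, stop)

17/3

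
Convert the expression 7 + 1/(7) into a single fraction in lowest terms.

50/7

Start with 7.
7 + 1/(7/1) = 7 + 1/7 = 50/7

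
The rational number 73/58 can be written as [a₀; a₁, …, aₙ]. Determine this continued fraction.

[1; 3, 1, 6, 2]

Repeatedly divide and take the remainder:
73 ÷ 58 → quotient 1, remainder 15
58 ÷ 15 → quotient 3, remainder 13
15 ÷ 13 → quotient 1, remainder 2
13 ÷ 2 → quotient 6, remainder 1
2 ÷ 1 → quotient 2, remainder 0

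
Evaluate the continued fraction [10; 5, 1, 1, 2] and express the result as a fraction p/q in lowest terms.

285/28

Use the convergent recurrence hₖ = aₖ·hₖ₋₁ + hₖ₋₂ (and likewise for the denominators kₖ):
a_0 = 10: 10/1
a_1 = 5: 51/5
a_2 = 1: 61/6
a_3 = 1: 112/11
a_4 = 2: 285/28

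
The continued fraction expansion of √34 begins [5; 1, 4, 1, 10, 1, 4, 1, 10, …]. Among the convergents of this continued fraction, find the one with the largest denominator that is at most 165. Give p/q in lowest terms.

414/71

List convergents until the denominator exceeds the bound:
a_0 = 5: 5/1  (≤ bound)
a_1 = 1: 6/1  (≤ bound)
a_2 = 4: 29/5  (≤ bound)
a_3 = 1: 35/6  (≤ bound)
a_4 = 10: 379/65  (≤ bound)
a_5 = 1: 414/71  (≤ bound)
a_6 = 4: 2035/349  (> 165, stop)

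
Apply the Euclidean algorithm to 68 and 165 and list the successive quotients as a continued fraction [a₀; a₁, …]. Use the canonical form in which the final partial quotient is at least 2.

[0; 2, 2, 2, 1, 9]

68 = 0·165 + 68, so a_0 = 0
165 = 2·68 + 29, so a_1 = 2
68 = 2·29 + 10, so a_2 = 2
29 = 2·10 + 9, so a_3 = 2
10 = 1·9 + 1, so a_4 = 1
9 = 9·1 + 0, so a_5 = 9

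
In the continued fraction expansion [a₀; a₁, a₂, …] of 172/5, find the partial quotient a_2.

172 = 34·5 + 2, so a_0 = 34
5 = 2·2 + 1, so a_1 = 2
2 = 2·1 + 0, so a_2 = 2

2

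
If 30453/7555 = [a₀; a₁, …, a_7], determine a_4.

1

30453 ÷ 7555 → quotient 4, remainder 233
7555 ÷ 233 → quotient 32, remainder 99
233 ÷ 99 → quotient 2, remainder 35
99 ÷ 35 → quotient 2, remainder 29
35 ÷ 29 → quotient 1, remainder 6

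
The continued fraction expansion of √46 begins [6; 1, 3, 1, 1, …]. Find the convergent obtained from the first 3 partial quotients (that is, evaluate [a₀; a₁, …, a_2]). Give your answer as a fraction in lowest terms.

Starting at the tail and folding back:
Start with 3.
1 + 1/(3/1) = 1 + 1/3 = 4/3
6 + 1/(4/3) = 6 + 3/4 = 27/4

27/4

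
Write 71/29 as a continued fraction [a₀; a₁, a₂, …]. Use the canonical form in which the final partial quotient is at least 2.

[2; 2, 4, 3]

⌊71/29⌋ = 2, remainder 13
⌊29/13⌋ = 2, remainder 3
⌊13/3⌋ = 4, remainder 1
⌊3/1⌋ = 3, remainder 0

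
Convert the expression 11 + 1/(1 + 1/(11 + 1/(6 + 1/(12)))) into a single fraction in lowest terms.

10583/888

a_0 = 11: 11/1
a_1 = 1: 12/1
a_2 = 11: 143/12
a_3 = 6: 870/73
a_4 = 12: 10583/888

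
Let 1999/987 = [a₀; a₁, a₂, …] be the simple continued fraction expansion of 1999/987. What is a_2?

2

⌊1999/987⌋ = 2, remainder 25
⌊987/25⌋ = 39, remainder 12
⌊25/12⌋ = 2, remainder 1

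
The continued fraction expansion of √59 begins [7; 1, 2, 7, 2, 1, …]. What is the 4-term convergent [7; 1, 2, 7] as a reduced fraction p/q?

Start with 7.
2 + 1/(7/1) = 2 + 1/7 = 15/7
1 + 1/(15/7) = 1 + 7/15 = 22/15
7 + 1/(22/15) = 7 + 15/22 = 169/22

169/22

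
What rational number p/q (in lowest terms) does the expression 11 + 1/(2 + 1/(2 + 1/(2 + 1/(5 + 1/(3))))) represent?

Start with 3.
5 + 1/(3/1) = 5 + 1/3 = 16/3
2 + 1/(16/3) = 2 + 3/16 = 35/16
2 + 1/(35/16) = 2 + 16/35 = 86/35
2 + 1/(86/35) = 2 + 35/86 = 207/86
11 + 1/(207/86) = 11 + 86/207 = 2363/207

2363/207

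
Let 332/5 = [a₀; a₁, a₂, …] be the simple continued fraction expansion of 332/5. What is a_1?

Apply division with remainder until the remainder is 0:
⌊332/5⌋ = 66, remainder 2
⌊5/2⌋ = 2, remainder 1

2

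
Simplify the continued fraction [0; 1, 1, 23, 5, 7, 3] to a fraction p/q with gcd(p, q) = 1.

Start with 3.
7 + 1/(3/1) = 7 + 1/3 = 22/3
5 + 1/(22/3) = 5 + 3/22 = 113/22
23 + 1/(113/22) = 23 + 22/113 = 2621/113
1 + 1/(2621/113) = 1 + 113/2621 = 2734/2621
1 + 1/(2734/2621) = 1 + 2621/2734 = 5355/2734
0 + 1/(5355/2734) = 0 + 2734/5355 = 2734/5355

2734/5355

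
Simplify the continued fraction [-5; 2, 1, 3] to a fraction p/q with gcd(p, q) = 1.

-51/11

Collapse the nested fraction from the inside out:
Start with 3.
1 + 1/(3/1) = 1 + 1/3 = 4/3
2 + 1/(4/3) = 2 + 3/4 = 11/4
-5 + 1/(11/4) = -5 + 4/11 = -51/11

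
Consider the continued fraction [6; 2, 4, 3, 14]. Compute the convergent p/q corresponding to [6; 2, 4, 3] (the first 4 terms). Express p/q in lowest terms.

Compute successive convergents:
a_0 = 6: 6/1
a_1 = 2: 13/2
a_2 = 4: 58/9
a_3 = 3: 187/29

187/29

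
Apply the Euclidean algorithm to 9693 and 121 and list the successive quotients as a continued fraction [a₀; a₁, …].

[80; 9, 3, 4]

Run the Euclidean algorithm, recording each quotient:
9693 ÷ 121 → quotient 80, remainder 13
121 ÷ 13 → quotient 9, remainder 4
13 ÷ 4 → quotient 3, remainder 1
4 ÷ 1 → quotient 4, remainder 0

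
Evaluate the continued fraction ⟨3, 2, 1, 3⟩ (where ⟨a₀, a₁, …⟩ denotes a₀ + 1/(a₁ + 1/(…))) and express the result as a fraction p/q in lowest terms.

Collapse the nested fraction from the inside out:
Start with 3.
1 + 1/(3/1) = 1 + 1/3 = 4/3
2 + 1/(4/3) = 2 + 3/4 = 11/4
3 + 1/(11/4) = 3 + 4/11 = 37/11

37/11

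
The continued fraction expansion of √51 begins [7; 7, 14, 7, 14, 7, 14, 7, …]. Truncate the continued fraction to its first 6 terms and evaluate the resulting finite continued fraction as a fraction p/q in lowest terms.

499850/69993

Work from the innermost term outward:
Start with 7.
14 + 1/(7/1) = 14 + 1/7 = 99/7
7 + 1/(99/7) = 7 + 7/99 = 700/99
14 + 1/(700/99) = 14 + 99/700 = 9899/700
7 + 1/(9899/700) = 7 + 700/9899 = 69993/9899
7 + 1/(69993/9899) = 7 + 9899/69993 = 499850/69993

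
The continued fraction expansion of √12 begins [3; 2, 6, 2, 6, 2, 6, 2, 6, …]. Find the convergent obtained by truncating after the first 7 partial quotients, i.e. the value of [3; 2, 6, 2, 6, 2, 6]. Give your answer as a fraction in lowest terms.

a_0 = 3: 3/1
a_1 = 2: 7/2
a_2 = 6: 45/13
a_3 = 2: 97/28
a_4 = 6: 627/181
a_5 = 2: 1351/390
a_6 = 6: 8733/2521

8733/2521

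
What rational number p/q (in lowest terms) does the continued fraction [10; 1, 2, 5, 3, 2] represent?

Build up convergents one term at a time:
a_0 = 10: 10/1
a_1 = 1: 11/1
a_2 = 2: 32/3
a_3 = 5: 171/16
a_4 = 3: 545/51
a_5 = 2: 1261/118

1261/118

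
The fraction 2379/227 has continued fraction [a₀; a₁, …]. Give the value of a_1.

2

2379 ÷ 227 → quotient 10, remainder 109
227 ÷ 109 → quotient 2, remainder 9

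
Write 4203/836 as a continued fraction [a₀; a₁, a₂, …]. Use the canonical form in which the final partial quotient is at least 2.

4203 = 5·836 + 23, so a_0 = 5
836 = 36·23 + 8, so a_1 = 36
23 = 2·8 + 7, so a_2 = 2
8 = 1·7 + 1, so a_3 = 1
7 = 7·1 + 0, so a_4 = 7

[5; 36, 2, 1, 7]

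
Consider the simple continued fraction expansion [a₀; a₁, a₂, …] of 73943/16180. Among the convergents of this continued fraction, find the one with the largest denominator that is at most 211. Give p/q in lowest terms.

a_0 = 4: 4/1  (≤ bound)
a_1 = 1: 5/1  (≤ bound)
a_2 = 1: 9/2  (≤ bound)
a_3 = 3: 32/7  (≤ bound)
a_4 = 14: 457/100  (≤ bound)
a_5 = 3: 1403/307  (> 211, stop)

457/100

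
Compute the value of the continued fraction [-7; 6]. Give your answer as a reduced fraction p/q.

Starting at the tail and folding back:
Start with 6.
-7 + 1/(6/1) = -7 + 1/6 = -41/6

-41/6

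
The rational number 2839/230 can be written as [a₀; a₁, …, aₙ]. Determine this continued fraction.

[12; 2, 1, 10, 3, 2]

Run the Euclidean algorithm, recording each quotient:
2839 = 12·230 + 79, so a_0 = 12
230 = 2·79 + 72, so a_1 = 2
79 = 1·72 + 7, so a_2 = 1
72 = 10·7 + 2, so a_3 = 10
7 = 3·2 + 1, so a_4 = 3
2 = 2·1 + 0, so a_5 = 2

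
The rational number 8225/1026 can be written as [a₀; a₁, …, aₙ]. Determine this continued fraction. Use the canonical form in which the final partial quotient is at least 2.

Run the Euclidean algorithm, recording each quotient:
8225 = 8·1026 + 17, so a_0 = 8
1026 = 60·17 + 6, so a_1 = 60
17 = 2·6 + 5, so a_2 = 2
6 = 1·5 + 1, so a_3 = 1
5 = 5·1 + 0, so a_4 = 5

[8; 60, 2, 1, 5]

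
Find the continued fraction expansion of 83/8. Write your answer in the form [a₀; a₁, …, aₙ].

[10; 2, 1, 2]

Repeatedly divide and take the remainder:
83 = 10·8 + 3, so a_0 = 10
8 = 2·3 + 2, so a_1 = 2
3 = 1·2 + 1, so a_2 = 1
2 = 2·1 + 0, so a_3 = 2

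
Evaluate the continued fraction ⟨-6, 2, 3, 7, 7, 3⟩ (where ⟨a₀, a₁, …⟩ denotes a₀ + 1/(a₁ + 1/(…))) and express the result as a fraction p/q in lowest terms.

a_0 = -6: -6/1
a_1 = 2: -11/2
a_2 = 3: -39/7
a_3 = 7: -284/51
a_4 = 7: -2027/364
a_5 = 3: -6365/1143

-6365/1143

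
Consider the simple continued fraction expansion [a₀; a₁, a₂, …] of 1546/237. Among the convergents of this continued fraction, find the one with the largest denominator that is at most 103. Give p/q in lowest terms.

a_0 = 6: 6/1  (≤ bound)
a_1 = 1: 7/1  (≤ bound)
a_2 = 1: 13/2  (≤ bound)
a_3 = 10: 137/21  (≤ bound)
a_4 = 3: 424/65  (≤ bound)
a_5 = 1: 561/86  (≤ bound)
a_6 = 2: 1546/237  (> 103, stop)

561/86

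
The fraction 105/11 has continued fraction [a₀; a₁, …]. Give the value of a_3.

5

105 = 9·11 + 6, so a_0 = 9
11 = 1·6 + 5, so a_1 = 1
6 = 1·5 + 1, so a_2 = 1
5 = 5·1 + 0, so a_3 = 5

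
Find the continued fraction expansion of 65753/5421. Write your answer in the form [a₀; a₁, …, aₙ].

[12; 7, 1, 2, 1, 2, 1, 46]

65753 = 12·5421 + 701, so a_0 = 12
5421 = 7·701 + 514, so a_1 = 7
701 = 1·514 + 187, so a_2 = 1
514 = 2·187 + 140, so a_3 = 2
187 = 1·140 + 47, so a_4 = 1
140 = 2·47 + 46, so a_5 = 2
47 = 1·46 + 1, so a_6 = 1
46 = 46·1 + 0, so a_7 = 46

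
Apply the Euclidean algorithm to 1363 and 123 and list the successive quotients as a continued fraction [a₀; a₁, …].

⌊1363/123⌋ = 11, remainder 10
⌊123/10⌋ = 12, remainder 3
⌊10/3⌋ = 3, remainder 1
⌊3/1⌋ = 3, remainder 0

[11; 12, 3, 3]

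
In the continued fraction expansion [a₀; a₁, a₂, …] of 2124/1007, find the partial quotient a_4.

8

2124 ÷ 1007 → quotient 2, remainder 110
1007 ÷ 110 → quotient 9, remainder 17
110 ÷ 17 → quotient 6, remainder 8
17 ÷ 8 → quotient 2, remainder 1
8 ÷ 1 → quotient 8, remainder 0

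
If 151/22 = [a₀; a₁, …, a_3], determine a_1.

Repeatedly divide and take the remainder:
⌊151/22⌋ = 6, remainder 19
⌊22/19⌋ = 1, remainder 3

1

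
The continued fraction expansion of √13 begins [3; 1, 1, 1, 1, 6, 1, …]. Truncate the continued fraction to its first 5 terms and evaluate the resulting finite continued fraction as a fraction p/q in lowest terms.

18/5

Collapse the nested fraction from the inside out:
Start with 1.
1 + 1/(1/1) = 1 + 1/1 = 2/1
1 + 1/(2/1) = 1 + 1/2 = 3/2
1 + 1/(3/2) = 1 + 2/3 = 5/3
3 + 1/(5/3) = 3 + 3/5 = 18/5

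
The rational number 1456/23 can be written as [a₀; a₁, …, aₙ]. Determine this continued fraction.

1456 = 63·23 + 7, so a_0 = 63
23 = 3·7 + 2, so a_1 = 3
7 = 3·2 + 1, so a_2 = 3
2 = 2·1 + 0, so a_3 = 2

[63; 3, 3, 2]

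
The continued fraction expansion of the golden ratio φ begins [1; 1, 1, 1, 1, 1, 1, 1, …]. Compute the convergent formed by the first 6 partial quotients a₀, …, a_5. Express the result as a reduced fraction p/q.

Start with 1.
1 + 1/(1/1) = 1 + 1/1 = 2/1
1 + 1/(2/1) = 1 + 1/2 = 3/2
1 + 1/(3/2) = 1 + 2/3 = 5/3
1 + 1/(5/3) = 1 + 3/5 = 8/5
1 + 1/(8/5) = 1 + 5/8 = 13/8

13/8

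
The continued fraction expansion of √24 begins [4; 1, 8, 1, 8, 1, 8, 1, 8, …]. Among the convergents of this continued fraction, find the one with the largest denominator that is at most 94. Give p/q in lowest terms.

List convergents until the denominator exceeds the bound:
a_0 = 4: 4/1  (≤ bound)
a_1 = 1: 5/1  (≤ bound)
a_2 = 8: 44/9  (≤ bound)
a_3 = 1: 49/10  (≤ bound)
a_4 = 8: 436/89  (≤ bound)
a_5 = 1: 485/99  (> 94, stop)

436/89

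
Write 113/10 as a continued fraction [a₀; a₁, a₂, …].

[11; 3, 3]

Repeatedly divide and take the remainder:
113 = 11·10 + 3, so a_0 = 11
10 = 3·3 + 1, so a_1 = 3
3 = 3·1 + 0, so a_2 = 3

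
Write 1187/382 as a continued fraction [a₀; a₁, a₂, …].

[3; 9, 3, 6, 2]

Apply division with remainder until the remainder is 0:
⌊1187/382⌋ = 3, remainder 41
⌊382/41⌋ = 9, remainder 13
⌊41/13⌋ = 3, remainder 2
⌊13/2⌋ = 6, remainder 1
⌊2/1⌋ = 2, remainder 0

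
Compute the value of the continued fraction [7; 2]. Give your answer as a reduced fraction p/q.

Start with 2.
7 + 1/(2/1) = 7 + 1/2 = 15/2

15/2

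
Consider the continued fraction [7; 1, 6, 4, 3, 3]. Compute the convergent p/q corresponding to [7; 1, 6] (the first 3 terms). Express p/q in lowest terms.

Work from the innermost term outward:
Start with 6.
1 + 1/(6/1) = 1 + 1/6 = 7/6
7 + 1/(7/6) = 7 + 6/7 = 55/7

55/7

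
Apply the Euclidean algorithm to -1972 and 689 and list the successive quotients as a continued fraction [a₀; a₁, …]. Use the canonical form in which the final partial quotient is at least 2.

-1972 = -3·689 + 95, so a_0 = -3
689 = 7·95 + 24, so a_1 = 7
95 = 3·24 + 23, so a_2 = 3
24 = 1·23 + 1, so a_3 = 1
23 = 23·1 + 0, so a_4 = 23

[-3; 7, 3, 1, 23]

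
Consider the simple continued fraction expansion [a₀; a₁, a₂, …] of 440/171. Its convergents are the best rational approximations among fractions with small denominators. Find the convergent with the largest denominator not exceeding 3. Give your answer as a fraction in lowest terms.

5/2

List convergents until the denominator exceeds the bound:
a_0 = 2: 2/1  (≤ bound)
a_1 = 1: 3/1  (≤ bound)
a_2 = 1: 5/2  (≤ bound)
a_3 = 2: 13/5  (> 3, stop)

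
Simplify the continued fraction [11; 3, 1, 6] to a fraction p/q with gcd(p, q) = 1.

304/27

Start with 6.
1 + 1/(6/1) = 1 + 1/6 = 7/6
3 + 1/(7/6) = 3 + 6/7 = 27/7
11 + 1/(27/7) = 11 + 7/27 = 304/27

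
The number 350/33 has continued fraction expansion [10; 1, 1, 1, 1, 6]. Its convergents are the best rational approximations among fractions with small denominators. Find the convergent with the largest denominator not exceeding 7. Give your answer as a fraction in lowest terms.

List convergents until the denominator exceeds the bound:
a_0 = 10: 10/1  (≤ bound)
a_1 = 1: 11/1  (≤ bound)
a_2 = 1: 21/2  (≤ bound)
a_3 = 1: 32/3  (≤ bound)
a_4 = 1: 53/5  (≤ bound)
a_5 = 6: 350/33  (> 7, stop)

53/5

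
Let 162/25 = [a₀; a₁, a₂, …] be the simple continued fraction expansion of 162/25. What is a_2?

Apply division with remainder until the remainder is 0:
162 ÷ 25 → quotient 6, remainder 12
25 ÷ 12 → quotient 2, remainder 1
12 ÷ 1 → quotient 12, remainder 0

12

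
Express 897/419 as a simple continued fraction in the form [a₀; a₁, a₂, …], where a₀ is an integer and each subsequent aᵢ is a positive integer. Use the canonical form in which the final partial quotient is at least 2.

[2; 7, 9, 1, 5]

897 = 2·419 + 59, so a_0 = 2
419 = 7·59 + 6, so a_1 = 7
59 = 9·6 + 5, so a_2 = 9
6 = 1·5 + 1, so a_3 = 1
5 = 5·1 + 0, so a_4 = 5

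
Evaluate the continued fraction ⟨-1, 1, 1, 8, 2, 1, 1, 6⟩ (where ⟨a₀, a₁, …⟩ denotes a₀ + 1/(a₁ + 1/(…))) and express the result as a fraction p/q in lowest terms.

-277/587

a_0 = -1: -1/1
a_1 = 1: 0/1
a_2 = 1: -1/2
a_3 = 8: -8/17
a_4 = 2: -17/36
a_5 = 1: -25/53
a_6 = 1: -42/89
a_7 = 6: -277/587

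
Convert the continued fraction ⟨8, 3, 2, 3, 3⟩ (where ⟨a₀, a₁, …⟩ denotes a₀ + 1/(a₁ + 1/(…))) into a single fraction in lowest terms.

a_0 = 8: 8/1
a_1 = 3: 25/3
a_2 = 2: 58/7
a_3 = 3: 199/24
a_4 = 3: 655/79

655/79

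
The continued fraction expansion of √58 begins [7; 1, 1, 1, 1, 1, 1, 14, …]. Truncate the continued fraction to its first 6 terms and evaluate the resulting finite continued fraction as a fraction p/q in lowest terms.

a_0 = 7: 7/1
a_1 = 1: 8/1
a_2 = 1: 15/2
a_3 = 1: 23/3
a_4 = 1: 38/5
a_5 = 1: 61/8

61/8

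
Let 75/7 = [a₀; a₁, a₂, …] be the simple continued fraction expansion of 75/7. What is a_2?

Repeatedly divide and take the remainder:
75 ÷ 7 → quotient 10, remainder 5
7 ÷ 5 → quotient 1, remainder 2
5 ÷ 2 → quotient 2, remainder 1

2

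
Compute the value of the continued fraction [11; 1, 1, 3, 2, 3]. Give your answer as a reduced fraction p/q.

636/55

a_0 = 11: 11/1
a_1 = 1: 12/1
a_2 = 1: 23/2
a_3 = 3: 81/7
a_4 = 2: 185/16
a_5 = 3: 636/55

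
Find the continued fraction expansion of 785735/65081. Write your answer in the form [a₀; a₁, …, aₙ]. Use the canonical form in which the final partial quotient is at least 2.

Apply division with remainder until the remainder is 0:
785735 ÷ 65081 → quotient 12, remainder 4763
65081 ÷ 4763 → quotient 13, remainder 3162
4763 ÷ 3162 → quotient 1, remainder 1601
3162 ÷ 1601 → quotient 1, remainder 1561
1601 ÷ 1561 → quotient 1, remainder 40
1561 ÷ 40 → quotient 39, remainder 1
40 ÷ 1 → quotient 40, remainder 0

[12; 13, 1, 1, 1, 39, 40]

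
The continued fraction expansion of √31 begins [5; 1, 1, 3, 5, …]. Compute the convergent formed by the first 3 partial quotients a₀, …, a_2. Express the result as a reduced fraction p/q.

Starting at the tail and folding back:
Start with 1.
1 + 1/(1/1) = 1 + 1/1 = 2/1
5 + 1/(2/1) = 5 + 1/2 = 11/2

11/2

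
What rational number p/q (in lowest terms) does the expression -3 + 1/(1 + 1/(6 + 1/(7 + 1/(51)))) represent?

Work from the innermost term outward:
Start with 51.
7 + 1/(51/1) = 7 + 1/51 = 358/51
6 + 1/(358/51) = 6 + 51/358 = 2199/358
1 + 1/(2199/358) = 1 + 358/2199 = 2557/2199
-3 + 1/(2557/2199) = -3 + 2199/2557 = -5472/2557

-5472/2557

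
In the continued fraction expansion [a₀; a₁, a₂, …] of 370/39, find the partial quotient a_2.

19

Run the Euclidean algorithm, recording each quotient:
370 ÷ 39 → quotient 9, remainder 19
39 ÷ 19 → quotient 2, remainder 1
19 ÷ 1 → quotient 19, remainder 0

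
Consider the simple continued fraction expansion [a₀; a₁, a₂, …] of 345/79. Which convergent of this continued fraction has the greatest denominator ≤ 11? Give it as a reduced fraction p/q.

a_0 = 4: 4/1  (≤ bound)
a_1 = 2: 9/2  (≤ bound)
a_2 = 1: 13/3  (≤ bound)
a_3 = 2: 35/8  (≤ bound)
a_4 = 1: 48/11  (≤ bound)
a_5 = 1: 83/19  (> 11, stop)

48/11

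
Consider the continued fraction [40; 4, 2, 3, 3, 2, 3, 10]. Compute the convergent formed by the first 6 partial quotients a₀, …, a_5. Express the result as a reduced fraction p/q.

9453/235

a_0 = 40: 40/1
a_1 = 4: 161/4
a_2 = 2: 362/9
a_3 = 3: 1247/31
a_4 = 3: 4103/102
a_5 = 2: 9453/235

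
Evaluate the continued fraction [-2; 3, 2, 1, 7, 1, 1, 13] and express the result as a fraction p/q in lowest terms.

Use the convergent recurrence hₖ = aₖ·hₖ₋₁ + hₖ₋₂ (and likewise for the denominators kₖ):
a_0 = -2: -2/1
a_1 = 3: -5/3
a_2 = 2: -12/7
a_3 = 1: -17/10
a_4 = 7: -131/77
a_5 = 1: -148/87
a_6 = 1: -279/164
a_7 = 13: -3775/2219

-3775/2219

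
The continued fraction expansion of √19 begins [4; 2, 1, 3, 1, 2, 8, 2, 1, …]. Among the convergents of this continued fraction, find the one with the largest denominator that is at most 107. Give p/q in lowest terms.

a_0 = 4: 4/1  (≤ bound)
a_1 = 2: 9/2  (≤ bound)
a_2 = 1: 13/3  (≤ bound)
a_3 = 3: 48/11  (≤ bound)
a_4 = 1: 61/14  (≤ bound)
a_5 = 2: 170/39  (≤ bound)
a_6 = 8: 1421/326  (> 107, stop)

170/39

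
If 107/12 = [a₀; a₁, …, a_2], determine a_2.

Repeatedly divide and take the remainder:
107 = 8·12 + 11, so a_0 = 8
12 = 1·11 + 1, so a_1 = 1
11 = 11·1 + 0, so a_2 = 11

11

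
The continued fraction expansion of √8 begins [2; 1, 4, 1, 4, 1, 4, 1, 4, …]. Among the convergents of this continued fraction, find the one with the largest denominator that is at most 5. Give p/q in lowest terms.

a_0 = 2: 2/1  (≤ bound)
a_1 = 1: 3/1  (≤ bound)
a_2 = 4: 14/5  (≤ bound)
a_3 = 1: 17/6  (> 5, stop)

14/5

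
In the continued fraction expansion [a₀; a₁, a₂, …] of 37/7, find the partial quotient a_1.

3

⌊37/7⌋ = 5, remainder 2
⌊7/2⌋ = 3, remainder 1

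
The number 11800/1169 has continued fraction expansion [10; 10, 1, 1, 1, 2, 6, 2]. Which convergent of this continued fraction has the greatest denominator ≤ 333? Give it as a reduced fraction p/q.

a_0 = 10: 10/1  (≤ bound)
a_1 = 10: 101/10  (≤ bound)
a_2 = 1: 111/11  (≤ bound)
a_3 = 1: 212/21  (≤ bound)
a_4 = 1: 323/32  (≤ bound)
a_5 = 2: 858/85  (≤ bound)
a_6 = 6: 5471/542  (> 333, stop)

858/85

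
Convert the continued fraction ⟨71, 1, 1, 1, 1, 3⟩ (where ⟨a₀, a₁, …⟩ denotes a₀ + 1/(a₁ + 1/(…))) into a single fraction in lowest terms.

1289/18

Work from the innermost term outward:
Start with 3.
1 + 1/(3/1) = 1 + 1/3 = 4/3
1 + 1/(4/3) = 1 + 3/4 = 7/4
1 + 1/(7/4) = 1 + 4/7 = 11/7
1 + 1/(11/7) = 1 + 7/11 = 18/11
71 + 1/(18/11) = 71 + 11/18 = 1289/18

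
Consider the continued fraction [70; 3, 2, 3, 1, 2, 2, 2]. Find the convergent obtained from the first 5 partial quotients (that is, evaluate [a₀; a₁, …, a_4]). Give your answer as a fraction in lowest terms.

a_0 = 70: 70/1
a_1 = 3: 211/3
a_2 = 2: 492/7
a_3 = 3: 1687/24
a_4 = 1: 2179/31

2179/31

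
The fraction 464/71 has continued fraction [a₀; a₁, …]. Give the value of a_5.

Apply division with remainder until the remainder is 0:
464 ÷ 71 → quotient 6, remainder 38
71 ÷ 38 → quotient 1, remainder 33
38 ÷ 33 → quotient 1, remainder 5
33 ÷ 5 → quotient 6, remainder 3
5 ÷ 3 → quotient 1, remainder 2
3 ÷ 2 → quotient 1, remainder 1

1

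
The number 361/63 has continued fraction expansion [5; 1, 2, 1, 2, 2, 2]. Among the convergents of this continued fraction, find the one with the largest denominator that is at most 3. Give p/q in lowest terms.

17/3

List convergents until the denominator exceeds the bound:
a_0 = 5: 5/1  (≤ bound)
a_1 = 1: 6/1  (≤ bound)
a_2 = 2: 17/3  (≤ bound)
a_3 = 1: 23/4  (> 3, stop)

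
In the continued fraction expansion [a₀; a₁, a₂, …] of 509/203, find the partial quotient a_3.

509 = 2·203 + 103, so a_0 = 2
203 = 1·103 + 100, so a_1 = 1
103 = 1·100 + 3, so a_2 = 1
100 = 33·3 + 1, so a_3 = 33

33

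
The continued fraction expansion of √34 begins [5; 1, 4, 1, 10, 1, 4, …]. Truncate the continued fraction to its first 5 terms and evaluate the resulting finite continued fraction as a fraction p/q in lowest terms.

379/65

Work from the innermost term outward:
Start with 10.
1 + 1/(10/1) = 1 + 1/10 = 11/10
4 + 1/(11/10) = 4 + 10/11 = 54/11
1 + 1/(54/11) = 1 + 11/54 = 65/54
5 + 1/(65/54) = 5 + 54/65 = 379/65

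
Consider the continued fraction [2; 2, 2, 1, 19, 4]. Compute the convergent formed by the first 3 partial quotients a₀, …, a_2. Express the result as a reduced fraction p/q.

12/5

Starting at the tail and folding back:
Start with 2.
2 + 1/(2/1) = 2 + 1/2 = 5/2
2 + 1/(5/2) = 2 + 2/5 = 12/5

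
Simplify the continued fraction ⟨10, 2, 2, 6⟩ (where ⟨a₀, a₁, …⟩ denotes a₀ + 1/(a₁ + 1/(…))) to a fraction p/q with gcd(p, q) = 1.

333/32

a_0 = 10: 10/1
a_1 = 2: 21/2
a_2 = 2: 52/5
a_3 = 6: 333/32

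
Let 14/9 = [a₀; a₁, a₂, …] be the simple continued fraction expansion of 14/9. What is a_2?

14 ÷ 9 → quotient 1, remainder 5
9 ÷ 5 → quotient 1, remainder 4
5 ÷ 4 → quotient 1, remainder 1

1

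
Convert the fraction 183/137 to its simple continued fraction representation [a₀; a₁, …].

183 ÷ 137 → quotient 1, remainder 46
137 ÷ 46 → quotient 2, remainder 45
46 ÷ 45 → quotient 1, remainder 1
45 ÷ 1 → quotient 45, remainder 0

[1; 2, 1, 45]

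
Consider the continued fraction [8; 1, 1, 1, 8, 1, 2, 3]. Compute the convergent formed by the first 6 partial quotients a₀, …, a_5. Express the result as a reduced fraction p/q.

251/29

Build up convergents one term at a time:
a_0 = 8: 8/1
a_1 = 1: 9/1
a_2 = 1: 17/2
a_3 = 1: 26/3
a_4 = 8: 225/26
a_5 = 1: 251/29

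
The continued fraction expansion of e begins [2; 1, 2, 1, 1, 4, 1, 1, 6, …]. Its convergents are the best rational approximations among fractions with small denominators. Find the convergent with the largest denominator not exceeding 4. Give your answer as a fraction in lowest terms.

List convergents until the denominator exceeds the bound:
a_0 = 2: 2/1  (≤ bound)
a_1 = 1: 3/1  (≤ bound)
a_2 = 2: 8/3  (≤ bound)
a_3 = 1: 11/4  (≤ bound)
a_4 = 1: 19/7  (> 4, stop)

11/4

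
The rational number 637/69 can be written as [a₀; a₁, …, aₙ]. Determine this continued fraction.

[9; 4, 3, 5]

⌊637/69⌋ = 9, remainder 16
⌊69/16⌋ = 4, remainder 5
⌊16/5⌋ = 3, remainder 1
⌊5/1⌋ = 5, remainder 0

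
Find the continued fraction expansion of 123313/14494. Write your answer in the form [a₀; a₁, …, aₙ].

Repeatedly divide and take the remainder:
123313 = 8·14494 + 7361, so a_0 = 8
14494 = 1·7361 + 7133, so a_1 = 1
7361 = 1·7133 + 228, so a_2 = 1
7133 = 31·228 + 65, so a_3 = 31
228 = 3·65 + 33, so a_4 = 3
65 = 1·33 + 32, so a_5 = 1
33 = 1·32 + 1, so a_6 = 1
32 = 32·1 + 0, so a_7 = 32

[8; 1, 1, 31, 3, 1, 1, 32]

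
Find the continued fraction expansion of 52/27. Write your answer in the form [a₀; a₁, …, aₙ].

⌊52/27⌋ = 1, remainder 25
⌊27/25⌋ = 1, remainder 2
⌊25/2⌋ = 12, remainder 1
⌊2/1⌋ = 2, remainder 0

[1; 1, 12, 2]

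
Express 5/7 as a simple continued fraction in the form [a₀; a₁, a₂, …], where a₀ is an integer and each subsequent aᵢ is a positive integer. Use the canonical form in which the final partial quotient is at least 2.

5 ÷ 7 → quotient 0, remainder 5
7 ÷ 5 → quotient 1, remainder 2
5 ÷ 2 → quotient 2, remainder 1
2 ÷ 1 → quotient 2, remainder 0

[0; 1, 2, 2]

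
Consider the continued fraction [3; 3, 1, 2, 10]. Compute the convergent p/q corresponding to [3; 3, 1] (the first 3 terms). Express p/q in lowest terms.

13/4

a_0 = 3: 3/1
a_1 = 3: 10/3
a_2 = 1: 13/4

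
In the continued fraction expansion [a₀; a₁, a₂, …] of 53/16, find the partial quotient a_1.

3

⌊53/16⌋ = 3, remainder 5
⌊16/5⌋ = 3, remainder 1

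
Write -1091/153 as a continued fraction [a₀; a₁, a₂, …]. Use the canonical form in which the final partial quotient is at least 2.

Apply division with remainder until the remainder is 0:
⌊-1091/153⌋ = -8, remainder 133
⌊153/133⌋ = 1, remainder 20
⌊133/20⌋ = 6, remainder 13
⌊20/13⌋ = 1, remainder 7
⌊13/7⌋ = 1, remainder 6
⌊7/6⌋ = 1, remainder 1
⌊6/1⌋ = 6, remainder 0

[-8; 1, 6, 1, 1, 1, 6]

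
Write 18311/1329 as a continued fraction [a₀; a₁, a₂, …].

[13; 1, 3, 1, 1, 48, 1, 2]

18311 = 13·1329 + 1034, so a_0 = 13
1329 = 1·1034 + 295, so a_1 = 1
1034 = 3·295 + 149, so a_2 = 3
295 = 1·149 + 146, so a_3 = 1
149 = 1·146 + 3, so a_4 = 1
146 = 48·3 + 2, so a_5 = 48
3 = 1·2 + 1, so a_6 = 1
2 = 2·1 + 0, so a_7 = 2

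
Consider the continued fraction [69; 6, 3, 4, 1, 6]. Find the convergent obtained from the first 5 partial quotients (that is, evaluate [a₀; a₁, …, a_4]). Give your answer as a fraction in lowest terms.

Start with 1.
4 + 1/(1/1) = 4 + 1/1 = 5/1
3 + 1/(5/1) = 3 + 1/5 = 16/5
6 + 1/(16/5) = 6 + 5/16 = 101/16
69 + 1/(101/16) = 69 + 16/101 = 6985/101

6985/101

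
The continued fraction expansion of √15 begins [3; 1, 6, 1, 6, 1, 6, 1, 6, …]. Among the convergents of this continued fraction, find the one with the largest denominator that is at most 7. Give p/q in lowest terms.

a_0 = 3: 3/1  (≤ bound)
a_1 = 1: 4/1  (≤ bound)
a_2 = 6: 27/7  (≤ bound)
a_3 = 1: 31/8  (> 7, stop)

27/7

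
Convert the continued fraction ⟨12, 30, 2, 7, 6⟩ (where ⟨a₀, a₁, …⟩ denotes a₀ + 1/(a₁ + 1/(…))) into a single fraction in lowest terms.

33728/2803

Start with 6.
7 + 1/(6/1) = 7 + 1/6 = 43/6
2 + 1/(43/6) = 2 + 6/43 = 92/43
30 + 1/(92/43) = 30 + 43/92 = 2803/92
12 + 1/(2803/92) = 12 + 92/2803 = 33728/2803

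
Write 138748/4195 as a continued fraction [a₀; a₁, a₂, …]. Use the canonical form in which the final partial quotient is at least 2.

[33; 13, 2, 2, 15, 4]

⌊138748/4195⌋ = 33, remainder 313
⌊4195/313⌋ = 13, remainder 126
⌊313/126⌋ = 2, remainder 61
⌊126/61⌋ = 2, remainder 4
⌊61/4⌋ = 15, remainder 1
⌊4/1⌋ = 4, remainder 0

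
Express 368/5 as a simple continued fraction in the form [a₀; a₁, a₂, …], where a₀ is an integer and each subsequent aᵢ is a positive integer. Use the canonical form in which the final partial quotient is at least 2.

Apply division with remainder until the remainder is 0:
368 = 73·5 + 3, so a_0 = 73
5 = 1·3 + 2, so a_1 = 1
3 = 1·2 + 1, so a_2 = 1
2 = 2·1 + 0, so a_3 = 2

[73; 1, 1, 2]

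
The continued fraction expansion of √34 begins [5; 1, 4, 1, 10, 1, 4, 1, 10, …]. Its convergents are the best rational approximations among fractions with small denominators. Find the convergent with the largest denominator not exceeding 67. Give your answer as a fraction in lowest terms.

379/65

List convergents until the denominator exceeds the bound:
a_0 = 5: 5/1  (≤ bound)
a_1 = 1: 6/1  (≤ bound)
a_2 = 4: 29/5  (≤ bound)
a_3 = 1: 35/6  (≤ bound)
a_4 = 10: 379/65  (≤ bound)
a_5 = 1: 414/71  (> 67, stop)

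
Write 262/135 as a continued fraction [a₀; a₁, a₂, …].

[1; 1, 15, 1, 7]

Run the Euclidean algorithm, recording each quotient:
262 ÷ 135 → quotient 1, remainder 127
135 ÷ 127 → quotient 1, remainder 8
127 ÷ 8 → quotient 15, remainder 7
8 ÷ 7 → quotient 1, remainder 1
7 ÷ 1 → quotient 7, remainder 0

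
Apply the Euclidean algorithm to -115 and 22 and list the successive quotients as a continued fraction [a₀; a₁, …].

[-6; 1, 3, 2, 2]

-115 ÷ 22 → quotient -6, remainder 17
22 ÷ 17 → quotient 1, remainder 5
17 ÷ 5 → quotient 3, remainder 2
5 ÷ 2 → quotient 2, remainder 1
2 ÷ 1 → quotient 2, remainder 0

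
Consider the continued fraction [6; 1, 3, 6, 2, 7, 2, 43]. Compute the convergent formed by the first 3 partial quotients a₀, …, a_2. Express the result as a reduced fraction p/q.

27/4

Compute successive convergents:
a_0 = 6: 6/1
a_1 = 1: 7/1
a_2 = 3: 27/4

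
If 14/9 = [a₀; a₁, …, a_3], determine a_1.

Apply division with remainder until the remainder is 0:
14 = 1·9 + 5, so a_0 = 1
9 = 1·5 + 4, so a_1 = 1

1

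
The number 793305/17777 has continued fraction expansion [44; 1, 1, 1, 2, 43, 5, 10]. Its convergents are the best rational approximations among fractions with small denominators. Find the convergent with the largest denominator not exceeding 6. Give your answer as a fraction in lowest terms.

List convergents until the denominator exceeds the bound:
a_0 = 44: 44/1  (≤ bound)
a_1 = 1: 45/1  (≤ bound)
a_2 = 1: 89/2  (≤ bound)
a_3 = 1: 134/3  (≤ bound)
a_4 = 2: 357/8  (> 6, stop)

134/3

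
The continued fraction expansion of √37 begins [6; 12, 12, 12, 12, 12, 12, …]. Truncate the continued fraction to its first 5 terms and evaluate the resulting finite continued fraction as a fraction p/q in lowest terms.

Starting at the tail and folding back:
Start with 12.
12 + 1/(12/1) = 12 + 1/12 = 145/12
12 + 1/(145/12) = 12 + 12/145 = 1752/145
12 + 1/(1752/145) = 12 + 145/1752 = 21169/1752
6 + 1/(21169/1752) = 6 + 1752/21169 = 128766/21169

128766/21169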